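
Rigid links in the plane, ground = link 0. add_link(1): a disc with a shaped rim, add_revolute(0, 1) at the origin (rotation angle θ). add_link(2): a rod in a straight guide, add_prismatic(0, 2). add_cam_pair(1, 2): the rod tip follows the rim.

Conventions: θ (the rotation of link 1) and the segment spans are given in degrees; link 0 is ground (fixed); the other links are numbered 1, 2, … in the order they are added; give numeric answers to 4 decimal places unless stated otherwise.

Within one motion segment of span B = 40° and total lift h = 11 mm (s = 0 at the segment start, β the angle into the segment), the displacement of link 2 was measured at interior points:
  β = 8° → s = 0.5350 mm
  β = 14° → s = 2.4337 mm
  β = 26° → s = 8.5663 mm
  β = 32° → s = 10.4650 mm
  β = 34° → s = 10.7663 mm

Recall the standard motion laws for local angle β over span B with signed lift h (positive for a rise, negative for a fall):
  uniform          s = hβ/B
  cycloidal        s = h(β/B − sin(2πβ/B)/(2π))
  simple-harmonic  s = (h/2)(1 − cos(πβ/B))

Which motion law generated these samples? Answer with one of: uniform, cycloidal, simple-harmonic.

candidates at β/B = r: uniform s = h·r (linear in β); cycloidal s = h·(r − sin(2πr)/(2π)); simple-harmonic s = (h/2)(1 − cos(πr))
β=8°: printed 0.5350 | uniform 2.2000, cycloidal 0.5350, simple-harmonic 1.0504
β=14°: printed 2.4337 | uniform 3.8500, cycloidal 2.4337, simple-harmonic 3.0031
β=26°: printed 8.5663 | uniform 7.1500, cycloidal 8.5663, simple-harmonic 7.9969
β=32°: printed 10.4650 | uniform 8.8000, cycloidal 10.4650, simple-harmonic 9.9496
β=34°: printed 10.7663 | uniform 9.3500, cycloidal 10.7663, simple-harmonic 10.4005
only one law matches every sample → cycloidal

cycloidal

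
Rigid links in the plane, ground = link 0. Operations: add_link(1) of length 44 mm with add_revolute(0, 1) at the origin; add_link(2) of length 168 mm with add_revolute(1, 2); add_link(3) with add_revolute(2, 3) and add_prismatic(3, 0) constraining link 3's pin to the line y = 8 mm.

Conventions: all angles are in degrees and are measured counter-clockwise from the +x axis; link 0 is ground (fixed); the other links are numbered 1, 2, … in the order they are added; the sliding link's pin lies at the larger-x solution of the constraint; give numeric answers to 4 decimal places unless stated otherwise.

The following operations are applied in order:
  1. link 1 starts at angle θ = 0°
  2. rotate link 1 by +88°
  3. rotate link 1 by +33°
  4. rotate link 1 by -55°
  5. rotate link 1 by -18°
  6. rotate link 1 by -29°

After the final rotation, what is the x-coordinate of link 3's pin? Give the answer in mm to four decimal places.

geometry: r = 44 mm, L = 168 mm, e = 8 mm; θ starts at 0°
rotate link 1 by +88°: θ ← 0° +88° = 88°
rotate link 1 by +33°: θ ← 88° +33° = 121°
rotate link 1 by -55°: θ ← 121° -55° = 66°
rotate link 1 by -18°: θ ← 66° -18° = 48°
rotate link 1 by -29°: θ ← 48° -29° = 19°
crank pin P = (r cos θ, r sin θ) = (41.602817, 14.324999)
h = r sin θ − e = 14.324999 − 8 = 6.324999
x = r cos θ + √(L² − h²) = 41.602817 + 167.880893 = 209.483711

209.4837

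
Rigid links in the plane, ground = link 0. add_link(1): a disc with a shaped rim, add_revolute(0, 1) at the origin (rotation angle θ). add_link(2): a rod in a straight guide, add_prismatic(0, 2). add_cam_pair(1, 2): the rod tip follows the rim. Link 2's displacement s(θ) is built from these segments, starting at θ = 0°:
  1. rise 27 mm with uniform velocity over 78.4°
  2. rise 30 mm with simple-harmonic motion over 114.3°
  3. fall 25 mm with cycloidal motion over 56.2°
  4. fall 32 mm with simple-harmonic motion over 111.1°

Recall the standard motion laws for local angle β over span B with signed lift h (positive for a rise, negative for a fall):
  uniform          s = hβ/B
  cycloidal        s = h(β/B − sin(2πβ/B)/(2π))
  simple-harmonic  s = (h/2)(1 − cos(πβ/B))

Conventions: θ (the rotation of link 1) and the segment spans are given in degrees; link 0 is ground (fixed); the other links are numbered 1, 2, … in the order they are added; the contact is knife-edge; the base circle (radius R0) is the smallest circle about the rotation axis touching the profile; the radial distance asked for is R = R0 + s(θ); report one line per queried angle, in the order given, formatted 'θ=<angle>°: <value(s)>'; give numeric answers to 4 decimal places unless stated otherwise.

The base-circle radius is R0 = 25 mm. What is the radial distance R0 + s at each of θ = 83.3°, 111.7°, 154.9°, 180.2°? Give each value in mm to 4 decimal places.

segment 1 (0° to 78.4°, uniform, h = 27) is passed completely: s = 0.0000 + (27) = 27.0000
θ = 83.3° falls in segment 2 (78.4° to 192.7°, simple-harmonic, h = 30): β = 83.3 − 78.4 = 4.9°, B = 114.3°; Δs = 30/2·(1 − cos(π·0.0429)) = 0.1358; s = 27.0000 + 0.1358 = 27.1358
θ = 111.7° falls in segment 2 (78.4° to 192.7°, simple-harmonic, h = 30): β = 111.7 − 78.4 = 33.3°, B = 114.3°; Δs = 30/2·(1 − cos(π·0.2913)) = 5.8563; s = 27.0000 + 5.8563 = 32.8563
θ = 154.9° falls in segment 2 (78.4° to 192.7°, simple-harmonic, h = 30): β = 154.9 − 78.4 = 76.5°, B = 114.3°; Δs = 30/2·(1 − cos(π·0.6693)) = 22.6069; s = 27.0000 + 22.6069 = 49.6069
θ = 180.2° falls in segment 2 (78.4° to 192.7°, simple-harmonic, h = 30): β = 180.2 − 78.4 = 101.8°, B = 114.3°; Δs = 30/2·(1 − cos(π·0.8906)) = 29.1234; s = 27.0000 + 29.1234 = 56.1234
θ=83.3°: R = R0 + s = 25 + 27.1358 = 52.1358
θ=111.7°: R = R0 + s = 25 + 32.8563 = 57.8563
θ=154.9°: R = R0 + s = 25 + 49.6069 = 74.6069
θ=180.2°: R = R0 + s = 25 + 56.1234 = 81.1234

θ=83.3°: 52.1358
θ=111.7°: 57.8563
θ=154.9°: 74.6069
θ=180.2°: 81.1234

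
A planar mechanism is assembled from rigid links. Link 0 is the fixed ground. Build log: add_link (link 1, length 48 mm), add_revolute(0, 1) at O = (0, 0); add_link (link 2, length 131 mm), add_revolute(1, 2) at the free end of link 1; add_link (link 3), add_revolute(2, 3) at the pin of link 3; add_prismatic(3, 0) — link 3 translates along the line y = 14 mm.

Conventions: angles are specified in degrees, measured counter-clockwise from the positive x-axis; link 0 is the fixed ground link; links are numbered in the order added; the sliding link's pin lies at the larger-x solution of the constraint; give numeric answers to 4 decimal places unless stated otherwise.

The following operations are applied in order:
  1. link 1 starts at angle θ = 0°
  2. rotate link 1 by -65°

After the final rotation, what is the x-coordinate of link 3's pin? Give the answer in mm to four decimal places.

geometry: r = 48 mm, L = 131 mm, e = 14 mm; θ starts at 0°
rotate link 1 by -65°: θ ← 0° -65° = -65°
crank pin P = (r cos θ, r sin θ) = (20.285677, -43.502774)
h = r sin θ − e = -43.502774 − 14 = -57.502774
x = r cos θ + √(L² − h²) = 20.285677 + 117.704847 = 137.990524

137.9905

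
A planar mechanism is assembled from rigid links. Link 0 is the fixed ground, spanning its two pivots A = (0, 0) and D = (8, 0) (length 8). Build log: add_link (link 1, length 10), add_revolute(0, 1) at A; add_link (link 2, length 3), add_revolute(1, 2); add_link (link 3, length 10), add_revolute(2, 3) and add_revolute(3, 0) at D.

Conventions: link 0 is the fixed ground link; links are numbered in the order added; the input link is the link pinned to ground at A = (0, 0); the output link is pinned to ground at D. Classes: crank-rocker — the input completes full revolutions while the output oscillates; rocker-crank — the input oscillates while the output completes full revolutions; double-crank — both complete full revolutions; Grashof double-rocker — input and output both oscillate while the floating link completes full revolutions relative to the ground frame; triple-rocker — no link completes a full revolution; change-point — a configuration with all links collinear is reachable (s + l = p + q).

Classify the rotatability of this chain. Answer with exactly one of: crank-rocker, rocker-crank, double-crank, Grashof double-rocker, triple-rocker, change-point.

lengths: ground=8, input=10, coupler=3, output=10
sorted: s=3 (shortest), l=10 (longest), p+q=18
s + l = 13 vs p + q = 18
s + l < p + q (Grashof) with shortest = coupler link → Grashof double-rocker

Grashof double-rocker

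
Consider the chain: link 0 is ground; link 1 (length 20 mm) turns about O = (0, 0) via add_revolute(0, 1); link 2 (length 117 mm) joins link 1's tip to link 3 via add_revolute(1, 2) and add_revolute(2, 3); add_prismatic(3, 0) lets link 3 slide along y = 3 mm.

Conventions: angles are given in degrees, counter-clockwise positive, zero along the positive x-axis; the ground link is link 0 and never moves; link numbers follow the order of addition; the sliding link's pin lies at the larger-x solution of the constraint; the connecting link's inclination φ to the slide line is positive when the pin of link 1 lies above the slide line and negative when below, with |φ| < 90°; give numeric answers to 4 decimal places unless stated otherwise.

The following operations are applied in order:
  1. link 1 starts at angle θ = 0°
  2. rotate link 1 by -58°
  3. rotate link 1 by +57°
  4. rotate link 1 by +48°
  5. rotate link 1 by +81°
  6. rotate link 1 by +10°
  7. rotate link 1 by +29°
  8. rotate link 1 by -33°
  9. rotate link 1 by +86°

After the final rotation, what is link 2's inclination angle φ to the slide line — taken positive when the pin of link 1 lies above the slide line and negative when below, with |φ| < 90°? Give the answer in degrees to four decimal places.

geometry: r = 20 mm, L = 117 mm, e = 3 mm; θ starts at 0°
rotate link 1 by -58°: θ ← 0° -58° = -58°
rotate link 1 by +57°: θ ← -58° +57° = -1°
rotate link 1 by +48°: θ ← -1° +48° = 47°
rotate link 1 by +81°: θ ← 47° +81° = 128°
rotate link 1 by +10°: θ ← 128° +10° = 138°
rotate link 1 by +29°: θ ← 138° +29° = 167°
rotate link 1 by -33°: θ ← 167° -33° = 134°
rotate link 1 by +86°: θ ← 134° +86° = 220°
h = r sin θ − e = -12.855752 − 3 = -15.855752
sin φ = h / L = -15.855752 / 117 = -0.13551925
φ = arcsin(-0.13551925) = -7.788647°

-7.7886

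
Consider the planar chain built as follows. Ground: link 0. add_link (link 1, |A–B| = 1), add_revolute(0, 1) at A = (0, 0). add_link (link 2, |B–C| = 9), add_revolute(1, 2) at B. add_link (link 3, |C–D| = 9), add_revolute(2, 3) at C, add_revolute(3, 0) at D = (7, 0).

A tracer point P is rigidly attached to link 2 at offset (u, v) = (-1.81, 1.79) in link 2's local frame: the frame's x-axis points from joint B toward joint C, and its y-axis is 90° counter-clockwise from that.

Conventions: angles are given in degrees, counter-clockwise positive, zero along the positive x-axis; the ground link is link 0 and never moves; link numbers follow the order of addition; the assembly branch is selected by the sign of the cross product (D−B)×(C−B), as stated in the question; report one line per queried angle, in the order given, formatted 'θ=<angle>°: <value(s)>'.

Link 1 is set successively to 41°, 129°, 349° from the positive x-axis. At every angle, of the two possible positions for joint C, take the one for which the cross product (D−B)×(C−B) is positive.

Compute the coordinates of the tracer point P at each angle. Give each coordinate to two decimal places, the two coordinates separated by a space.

A=(0,0), D=(7.00,0)
θ=41°: B = A + 1.00·(cos41°, sin41°) = (0.7547, 0.6561)
θ=41°: |BD| = 6.2797
θ=41°: circle(B,9.00) ∩ circle(D,9.00): a=3.1398, h=8.4345
θ=41°:   candidates: C₊=(4.7585,8.7164) cross=52.966; C₋=(2.9962,-8.0604) cross=-52.966
θ=41°:   branch + wants cross > 0 → take C=(4.7585,8.7164) (cross=52.966)
θ=41°: ex = (C−B)/|BC| = (0.4449,0.8956); ey = (-0.8956,0.4449)
θ=41°: P = B + -1.81·ex + 1.79·ey = (-1.6536,-0.1686)
θ=129°: B = A + 1.00·(cos129°, sin129°) = (-0.6293, 0.7771)
θ=129°: |BD| = 7.6688
θ=129°: circle(B,9.00) ∩ circle(D,9.00): a=3.8344, h=8.1423
θ=129°:   candidates: C₊=(4.0105,8.4890) cross=62.442; C₋=(2.3602,-7.7118) cross=-62.442
θ=129°:   branch + wants cross > 0 → take C=(4.0105,8.4890) (cross=62.442)
θ=129°: ex = (C−B)/|BC| = (0.5155,0.8569); ey = (-0.8569,0.5155)
θ=129°: P = B + -1.81·ex + 1.79·ey = (-3.0962,0.1490)
θ=349°: B = A + 1.00·(cos349°, sin349°) = (0.9816, -0.1908)
θ=349°: |BD| = 6.0214
θ=349°: circle(B,9.00) ∩ circle(D,9.00): a=3.0107, h=8.4815
θ=349°:   candidates: C₊=(3.7220,8.3818) cross=51.070; C₋=(4.2596,-8.5726) cross=-51.070
θ=349°:   branch + wants cross > 0 → take C=(3.7220,8.3818) (cross=51.070)
θ=349°: ex = (C−B)/|BC| = (0.3045,0.9525); ey = (-0.9525,0.3045)
θ=349°: P = B + -1.81·ex + 1.79·ey = (-1.2745,-1.3698)

θ=41°: -1.65 -0.17
θ=129°: -3.10 0.15
θ=349°: -1.27 -1.37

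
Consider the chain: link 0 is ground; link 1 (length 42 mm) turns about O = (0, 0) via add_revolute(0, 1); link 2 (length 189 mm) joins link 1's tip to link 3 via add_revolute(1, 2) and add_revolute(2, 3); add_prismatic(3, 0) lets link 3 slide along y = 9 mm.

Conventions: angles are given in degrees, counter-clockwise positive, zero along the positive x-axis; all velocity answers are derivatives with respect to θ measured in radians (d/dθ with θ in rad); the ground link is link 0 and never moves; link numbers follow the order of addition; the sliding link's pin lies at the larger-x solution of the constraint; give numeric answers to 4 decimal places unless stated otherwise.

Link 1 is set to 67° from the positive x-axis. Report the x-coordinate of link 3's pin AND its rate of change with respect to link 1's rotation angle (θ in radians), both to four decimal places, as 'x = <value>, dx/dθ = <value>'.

geometry: r = 42 mm, L = 189 mm, e = 9 mm
crank pin P = (r cos θ, r sin θ) = (16.410707, 38.661204)
h = r sin θ − e = 38.661204 − 9 = 29.661204
x = r cos θ + √(L² − h²) = 16.410707 + 186.658011 = 203.068718
dx/dθ = −r sin θ − h·r cos θ/√(L² − h²) (θ in radians; h = 29.661204) = -41.268975

x = 203.0687, dx/dθ = -41.2690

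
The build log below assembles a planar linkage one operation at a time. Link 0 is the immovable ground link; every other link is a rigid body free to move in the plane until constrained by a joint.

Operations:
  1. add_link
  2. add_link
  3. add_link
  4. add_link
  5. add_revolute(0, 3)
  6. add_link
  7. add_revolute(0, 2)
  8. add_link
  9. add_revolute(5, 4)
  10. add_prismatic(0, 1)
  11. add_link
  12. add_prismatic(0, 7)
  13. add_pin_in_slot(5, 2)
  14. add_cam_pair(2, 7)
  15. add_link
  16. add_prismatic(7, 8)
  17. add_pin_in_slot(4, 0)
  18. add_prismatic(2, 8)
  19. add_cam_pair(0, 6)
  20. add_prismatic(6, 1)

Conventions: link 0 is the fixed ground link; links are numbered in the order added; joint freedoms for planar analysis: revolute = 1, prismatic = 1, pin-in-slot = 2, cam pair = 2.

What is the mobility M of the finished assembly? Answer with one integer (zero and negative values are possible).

link 0 = ground. State L|J1|J2 = 1|0|0
+link1  2|0|0
+link2  3|0|0
+link3  4|0|0
+link4  5|0|0
R(0,3) f=1→J1  5|1|0
+link5  6|1|0
R(0,2) f=1→J1  6|2|0
+link6  7|2|0
R(5,4) f=1→J1  7|3|0
P(0,1) f=1→J1  7|4|0
+link7  8|4|0
P(0,7) f=1→J1  8|5|0
PS(5,2) f=2→J2  8|5|1
C(2,7) f=2→J2  8|5|2
+link8  9|5|2
P(7,8) f=1→J1  9|6|2
PS(4,0) f=2→J2  9|6|3
P(2,8) f=1→J1  9|7|3
C(0,6) f=2→J2  9|7|4
P(6,1) f=1→J1  9|8|4
M = 3(9−1)−2·8−4 = 24−16−4 = 4

M = 4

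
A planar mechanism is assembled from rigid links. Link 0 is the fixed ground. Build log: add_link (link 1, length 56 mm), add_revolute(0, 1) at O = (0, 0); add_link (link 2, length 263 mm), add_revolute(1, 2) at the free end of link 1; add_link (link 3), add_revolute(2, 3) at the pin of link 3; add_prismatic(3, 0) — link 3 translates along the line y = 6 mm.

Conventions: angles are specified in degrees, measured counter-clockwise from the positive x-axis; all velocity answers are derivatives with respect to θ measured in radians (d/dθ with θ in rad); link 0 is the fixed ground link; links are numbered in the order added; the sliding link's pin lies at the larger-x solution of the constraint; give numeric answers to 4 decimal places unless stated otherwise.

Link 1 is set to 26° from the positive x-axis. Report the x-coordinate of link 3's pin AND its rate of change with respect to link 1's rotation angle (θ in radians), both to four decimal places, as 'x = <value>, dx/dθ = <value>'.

geometry: r = 56 mm, L = 263 mm, e = 6 mm
crank pin P = (r cos θ, r sin θ) = (50.332467, 24.548784)
h = r sin θ − e = 24.548784 − 6 = 18.548784
x = r cos θ + √(L² − h²) = 50.332467 + 262.345083 = 312.677550
dx/dθ = −r sin θ − h·r cos θ/√(L² − h²) (θ in radians; h = 18.548784) = -28.107479

x = 312.6775, dx/dθ = -28.1075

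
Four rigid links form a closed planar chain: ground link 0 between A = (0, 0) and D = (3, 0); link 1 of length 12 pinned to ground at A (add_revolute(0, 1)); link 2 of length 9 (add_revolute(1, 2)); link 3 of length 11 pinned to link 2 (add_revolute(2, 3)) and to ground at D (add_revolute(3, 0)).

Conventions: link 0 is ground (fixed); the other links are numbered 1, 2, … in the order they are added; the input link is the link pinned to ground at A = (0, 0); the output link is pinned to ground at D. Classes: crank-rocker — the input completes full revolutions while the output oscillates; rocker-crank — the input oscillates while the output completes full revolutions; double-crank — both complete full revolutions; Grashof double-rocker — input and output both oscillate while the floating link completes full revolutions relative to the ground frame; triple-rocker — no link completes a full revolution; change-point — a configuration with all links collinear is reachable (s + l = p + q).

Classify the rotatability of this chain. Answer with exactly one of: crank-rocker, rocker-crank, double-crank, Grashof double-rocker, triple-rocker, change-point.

lengths: ground=3, input=12, coupler=9, output=11
sorted: s=3 (shortest), l=12 (longest), p+q=20
s + l = 15 vs p + q = 20
s + l < p + q (Grashof) with shortest = ground link → double-crank

double-crank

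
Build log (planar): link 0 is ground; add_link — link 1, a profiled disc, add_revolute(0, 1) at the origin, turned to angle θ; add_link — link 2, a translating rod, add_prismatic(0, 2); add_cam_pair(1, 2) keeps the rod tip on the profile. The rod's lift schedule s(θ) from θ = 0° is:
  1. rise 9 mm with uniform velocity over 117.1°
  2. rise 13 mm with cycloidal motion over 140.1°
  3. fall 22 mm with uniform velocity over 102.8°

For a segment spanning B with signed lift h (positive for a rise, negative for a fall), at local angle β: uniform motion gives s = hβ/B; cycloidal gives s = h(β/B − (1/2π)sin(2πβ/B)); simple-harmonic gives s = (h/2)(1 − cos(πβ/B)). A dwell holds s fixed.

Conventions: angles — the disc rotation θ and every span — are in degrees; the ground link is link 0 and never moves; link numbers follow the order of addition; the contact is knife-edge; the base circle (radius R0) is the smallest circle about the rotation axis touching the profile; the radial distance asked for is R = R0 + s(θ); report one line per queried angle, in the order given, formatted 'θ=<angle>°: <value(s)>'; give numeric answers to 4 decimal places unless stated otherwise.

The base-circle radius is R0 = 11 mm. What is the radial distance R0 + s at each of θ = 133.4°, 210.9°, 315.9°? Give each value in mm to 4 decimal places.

seg 1 [0°–117.1°] uniform, h=9: full span → s += 9 → s = 9.0000
seg 2 [117.1°–257.2°] cycloidal, h=13: θ=133.4° here. β=16.3, B=140.1. 13·(0.1163 − sin(2π·0.1163)/(2π)) = 0.1312 → s = 9.1312
seg 2 [117.1°–257.2°] cycloidal, h=13: θ=210.9° here. β=93.8, B=140.1. 13·(0.6695 − sin(2π·0.6695)/(2π)) = 10.5139 → s = 19.5139
seg 2 [117.1°–257.2°] cycloidal, h=13: full span → s += 13 → s = 22.0000
seg 3 [257.2°–360°] uniform, h=-22: θ=315.9° here. β=58.7, B=102.8. -22·58.7/102.8 = -12.5623 → s = 9.4377
θ=133.4°: R = R0 + s = 11 + 9.1312 = 20.1312
θ=210.9°: R = R0 + s = 11 + 19.5139 = 30.5139
θ=315.9°: R = R0 + s = 11 + 9.4377 = 20.4377

θ=133.4°: 20.1312
θ=210.9°: 30.5139
θ=315.9°: 20.4377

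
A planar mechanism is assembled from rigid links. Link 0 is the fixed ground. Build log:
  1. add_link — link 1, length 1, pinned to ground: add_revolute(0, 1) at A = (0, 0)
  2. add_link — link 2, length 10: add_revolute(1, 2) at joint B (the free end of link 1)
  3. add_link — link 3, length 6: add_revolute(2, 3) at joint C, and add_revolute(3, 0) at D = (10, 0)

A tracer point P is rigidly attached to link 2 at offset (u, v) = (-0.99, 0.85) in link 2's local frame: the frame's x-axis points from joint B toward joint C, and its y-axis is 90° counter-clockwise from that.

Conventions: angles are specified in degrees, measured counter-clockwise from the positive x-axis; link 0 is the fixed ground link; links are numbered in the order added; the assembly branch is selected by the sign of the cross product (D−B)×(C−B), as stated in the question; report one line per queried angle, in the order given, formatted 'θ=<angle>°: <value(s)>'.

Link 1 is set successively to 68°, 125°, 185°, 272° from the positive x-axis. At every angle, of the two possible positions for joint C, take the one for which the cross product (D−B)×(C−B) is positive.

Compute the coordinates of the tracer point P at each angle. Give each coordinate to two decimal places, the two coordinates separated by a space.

A=(0,0), D=(10.00,0)
θ=68°: B = A + 1.00·(cos68°, sin68°) = (0.3746, 0.9272)
θ=68°: |BD| = 9.6699
θ=68°: circle(B,10.00) ∩ circle(D,6.00): a=8.1442, h=5.8028
θ=68°:   candidates: C₊=(9.0377,5.9223) cross=56.112; C₋=(7.9249,-5.6297) cross=-56.112
θ=68°:   branch + wants cross > 0 → take C=(9.0377,5.9223) (cross=56.112)
θ=68°: ex = (C−B)/|BC| = (0.8663,0.4995); ey = (-0.4995,0.8663)
θ=68°: P = B + -0.99·ex + 0.85·ey = (-0.9076,1.1690)
θ=125°: B = A + 1.00·(cos125°, sin125°) = (-0.5736, 0.8192)
θ=125°: |BD| = 10.6053
θ=125°: circle(B,10.00) ∩ circle(D,6.00): a=8.3200, h=5.5478
θ=125°:   candidates: C₊=(8.1501,5.7077) cross=58.835; C₋=(7.2931,-5.3547) cross=-58.835
θ=125°:   branch + wants cross > 0 → take C=(8.1501,5.7077) (cross=58.835)
θ=125°: ex = (C−B)/|BC| = (0.8724,0.4889); ey = (-0.4889,0.8724)
θ=125°: P = B + -0.99·ex + 0.85·ey = (-1.8527,1.0767)
θ=185°: B = A + 1.00·(cos185°, sin185°) = (-0.9962, -0.0872)
θ=185°: |BD| = 10.9965
θ=185°: circle(B,10.00) ∩ circle(D,6.00): a=8.4083, h=5.4130
θ=185°:   candidates: C₊=(7.3689,5.3923) cross=59.525; C₋=(7.4547,-5.4334) cross=-59.525
θ=185°:   branch + wants cross > 0 → take C=(7.3689,5.3923) (cross=59.525)
θ=185°: ex = (C−B)/|BC| = (0.8365,0.5480); ey = (-0.5480,0.8365)
θ=185°: P = B + -0.99·ex + 0.85·ey = (-2.2901,0.0814)
θ=272°: B = A + 1.00·(cos272°, sin272°) = (0.0349, -0.9994)
θ=272°: |BD| = 10.0151
θ=272°: circle(B,10.00) ∩ circle(D,6.00): a=8.2027, h=5.7197
θ=272°:   candidates: C₊=(7.6259,5.5103) cross=57.284; C₋=(8.7674,-5.8720) cross=-57.284
θ=272°:   branch + wants cross > 0 → take C=(7.6259,5.5103) (cross=57.284)
θ=272°: ex = (C−B)/|BC| = (0.7591,0.6510); ey = (-0.6510,0.7591)
θ=272°: P = B + -0.99·ex + 0.85·ey = (-1.2699,-0.9986)

θ=68°: -0.91 1.17
θ=125°: -1.85 1.08
θ=185°: -2.29 0.08
θ=272°: -1.27 -1.00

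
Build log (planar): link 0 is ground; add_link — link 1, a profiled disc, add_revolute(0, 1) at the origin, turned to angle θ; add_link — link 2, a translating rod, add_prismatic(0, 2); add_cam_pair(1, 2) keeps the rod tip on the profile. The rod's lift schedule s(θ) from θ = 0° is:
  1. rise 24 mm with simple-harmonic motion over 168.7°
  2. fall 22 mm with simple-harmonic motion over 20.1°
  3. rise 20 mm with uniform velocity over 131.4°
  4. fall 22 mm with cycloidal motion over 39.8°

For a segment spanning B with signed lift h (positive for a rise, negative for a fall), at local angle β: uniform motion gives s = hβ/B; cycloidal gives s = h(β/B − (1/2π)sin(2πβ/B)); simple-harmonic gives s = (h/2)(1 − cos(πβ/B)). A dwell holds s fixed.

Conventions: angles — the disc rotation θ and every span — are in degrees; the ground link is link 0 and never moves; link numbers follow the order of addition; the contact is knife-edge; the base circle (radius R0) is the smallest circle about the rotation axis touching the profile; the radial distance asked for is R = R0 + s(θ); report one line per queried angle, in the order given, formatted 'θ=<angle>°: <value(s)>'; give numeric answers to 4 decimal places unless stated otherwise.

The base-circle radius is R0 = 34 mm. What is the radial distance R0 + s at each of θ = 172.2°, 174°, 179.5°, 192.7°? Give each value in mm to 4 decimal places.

seg 1 [0°–168.7°] simple-harmonic, h=24: full span → s += 24 → s = 24.0000
seg 2 [168.7°–188.8°] simple-harmonic, h=-22: θ=172.2° here. β=3.5, B=20.1. -22/2·(1 − cos(π·0.1741)) = -1.6053 → s = 22.3947
seg 2 [168.7°–188.8°] simple-harmonic, h=-22: θ=174° here. β=5.3, B=20.1. -22/2·(1 − cos(π·0.2637)) = -3.5632 → s = 20.4368
seg 2 [168.7°–188.8°] simple-harmonic, h=-22: θ=179.5° here. β=10.8, B=20.1. -22/2·(1 − cos(π·0.5373)) = -12.2865 → s = 11.7135
seg 2 [168.7°–188.8°] simple-harmonic, h=-22: full span → s += -22 → s = 2.0000
seg 3 [188.8°–320.2°] uniform, h=20: θ=192.7° here. β=3.9, B=131.4. 20·3.9/131.4 = 0.5936 → s = 2.5936
θ=172.2°: R = R0 + s = 34 + 22.3947 = 56.3947
θ=174°: R = R0 + s = 34 + 20.4368 = 54.4368
θ=179.5°: R = R0 + s = 34 + 11.7135 = 45.7135
θ=192.7°: R = R0 + s = 34 + 2.5936 = 36.5936

θ=172.2°: 56.3947
θ=174°: 54.4368
θ=179.5°: 45.7135
θ=192.7°: 36.5936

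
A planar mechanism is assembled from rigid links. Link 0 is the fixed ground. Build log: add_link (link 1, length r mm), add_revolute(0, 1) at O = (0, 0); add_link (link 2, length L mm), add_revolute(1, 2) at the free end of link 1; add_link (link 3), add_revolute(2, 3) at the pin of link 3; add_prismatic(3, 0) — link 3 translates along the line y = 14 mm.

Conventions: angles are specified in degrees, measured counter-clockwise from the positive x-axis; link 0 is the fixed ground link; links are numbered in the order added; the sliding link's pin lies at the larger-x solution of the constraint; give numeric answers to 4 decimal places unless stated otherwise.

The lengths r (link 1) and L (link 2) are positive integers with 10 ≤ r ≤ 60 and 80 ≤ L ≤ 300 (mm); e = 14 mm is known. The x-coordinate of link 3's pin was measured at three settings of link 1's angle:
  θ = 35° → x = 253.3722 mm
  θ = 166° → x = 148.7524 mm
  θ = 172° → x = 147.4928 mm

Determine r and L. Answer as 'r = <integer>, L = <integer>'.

constraint per measurement: (x − r cos θ)² + (r sin θ − e)² = L²
subtracting the θ₁ and θ₂ equations cancels the r² and L² terms:
r = (x₁² − x₂²) / (2[(x₁cos θ₁ + e sin θ₁) − (x₂cos θ₂ + e sin θ₂)]) = 59.0000 → r = 59
L² = (x₁ − r cos θ₁)² + (r sin θ₁ − e)² = 42435.9815 → L = 206.0000 → L = 206
check at θ₃=172°: x = 147.4928 (printed 147.4928) ✓

r = 59, L = 206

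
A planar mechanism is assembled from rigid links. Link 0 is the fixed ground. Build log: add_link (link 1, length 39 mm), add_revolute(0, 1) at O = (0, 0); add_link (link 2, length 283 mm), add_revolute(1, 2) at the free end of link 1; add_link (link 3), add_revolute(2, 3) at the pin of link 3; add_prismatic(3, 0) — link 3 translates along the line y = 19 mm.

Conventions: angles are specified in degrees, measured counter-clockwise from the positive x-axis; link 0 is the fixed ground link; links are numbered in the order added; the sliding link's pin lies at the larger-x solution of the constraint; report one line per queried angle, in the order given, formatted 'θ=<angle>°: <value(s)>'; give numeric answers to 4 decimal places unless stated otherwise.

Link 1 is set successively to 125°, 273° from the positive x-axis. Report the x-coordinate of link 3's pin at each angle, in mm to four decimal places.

geometry: r = 39 mm, L = 283 mm, e = 19 mm
θ=125°: crank pin P = (r cos θ, r sin θ) = (-22.369481, 31.946930)
θ=125°: h = r sin θ − e = 31.946930 − 19 = 12.946930
θ=125°: x = r cos θ + √(L² − h²) = -22.369481 + 282.703691 = 260.334210
θ=273°: crank pin P = (r cos θ, r sin θ) = (2.041102, -38.946552)
θ=273°: h = r sin θ − e = -38.946552 − 19 = -57.946552
θ=273°: x = r cos θ + √(L² − h²) = 2.041102 + 277.003966 = 279.045068

θ=125°: 260.3342
θ=273°: 279.0451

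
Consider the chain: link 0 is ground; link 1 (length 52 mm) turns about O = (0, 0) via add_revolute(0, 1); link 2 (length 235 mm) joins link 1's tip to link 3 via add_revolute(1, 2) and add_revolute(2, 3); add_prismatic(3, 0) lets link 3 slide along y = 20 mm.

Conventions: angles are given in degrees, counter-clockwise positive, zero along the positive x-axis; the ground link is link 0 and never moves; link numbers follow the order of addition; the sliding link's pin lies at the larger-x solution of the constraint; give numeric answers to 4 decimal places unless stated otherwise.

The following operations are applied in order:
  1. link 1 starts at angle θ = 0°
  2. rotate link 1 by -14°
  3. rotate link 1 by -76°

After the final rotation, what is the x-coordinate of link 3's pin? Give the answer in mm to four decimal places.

geometry: r = 52 mm, L = 235 mm, e = 20 mm; θ starts at 0°
rotate link 1 by -14°: θ ← 0° -14° = -14°
rotate link 1 by -76°: θ ← -14° -76° = -90°
crank pin P = (r cos θ, r sin θ) = (0.000000, -52.000000)
h = r sin θ − e = -52.000000 − 20 = -72.000000
x = r cos θ + √(L² − h²) = 0.000000 + 223.698458 = 223.698458

223.6985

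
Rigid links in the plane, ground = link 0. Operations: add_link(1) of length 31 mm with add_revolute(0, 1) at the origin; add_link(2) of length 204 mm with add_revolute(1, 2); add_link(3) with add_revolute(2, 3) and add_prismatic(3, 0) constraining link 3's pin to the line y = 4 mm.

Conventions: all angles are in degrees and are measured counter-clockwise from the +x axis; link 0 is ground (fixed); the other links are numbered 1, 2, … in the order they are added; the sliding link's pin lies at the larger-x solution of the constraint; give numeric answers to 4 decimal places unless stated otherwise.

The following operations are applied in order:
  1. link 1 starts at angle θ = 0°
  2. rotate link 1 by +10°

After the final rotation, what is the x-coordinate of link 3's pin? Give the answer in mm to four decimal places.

geometry: r = 31 mm, L = 204 mm, e = 4 mm; θ starts at 0°
rotate link 1 by +10°: θ ← 0° +10° = 10°
crank pin P = (r cos θ, r sin θ) = (30.529040, 5.383094)
h = r sin θ − e = 5.383094 − 4 = 1.383094
x = r cos θ + √(L² − h²) = 30.529040 + 203.995311 = 234.524352

234.5244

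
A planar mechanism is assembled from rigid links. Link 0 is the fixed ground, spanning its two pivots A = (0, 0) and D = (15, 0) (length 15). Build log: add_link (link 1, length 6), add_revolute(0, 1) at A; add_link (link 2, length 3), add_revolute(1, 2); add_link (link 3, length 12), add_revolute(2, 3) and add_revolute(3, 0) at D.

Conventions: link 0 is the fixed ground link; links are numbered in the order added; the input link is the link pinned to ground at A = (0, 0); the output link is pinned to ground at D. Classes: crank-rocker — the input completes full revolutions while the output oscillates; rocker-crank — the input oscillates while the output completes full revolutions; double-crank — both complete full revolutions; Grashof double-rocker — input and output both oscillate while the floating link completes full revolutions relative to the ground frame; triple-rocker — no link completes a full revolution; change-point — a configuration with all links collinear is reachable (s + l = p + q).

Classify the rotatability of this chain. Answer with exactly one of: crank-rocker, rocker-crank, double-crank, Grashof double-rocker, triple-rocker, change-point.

lengths: ground=15, input=6, coupler=3, output=12
sorted: s=3 (shortest), l=15 (longest), p+q=18
s + l = 18 vs p + q = 18
s + l = p + q → change-point (collinear configuration reachable)

change-point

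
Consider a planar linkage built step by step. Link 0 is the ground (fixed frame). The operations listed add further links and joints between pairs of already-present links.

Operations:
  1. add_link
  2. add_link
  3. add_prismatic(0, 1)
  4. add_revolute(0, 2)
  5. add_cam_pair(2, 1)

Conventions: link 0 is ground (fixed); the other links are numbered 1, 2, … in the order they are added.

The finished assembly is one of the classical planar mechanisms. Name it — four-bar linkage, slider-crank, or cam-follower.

links: 3 (incl. ground); joints: 1 revolute, 1 prismatic, 1 higher (cam) pair, forming one closed loop
3 links, revolute + prismatic + higher pair in one loop → cam-follower

cam-follower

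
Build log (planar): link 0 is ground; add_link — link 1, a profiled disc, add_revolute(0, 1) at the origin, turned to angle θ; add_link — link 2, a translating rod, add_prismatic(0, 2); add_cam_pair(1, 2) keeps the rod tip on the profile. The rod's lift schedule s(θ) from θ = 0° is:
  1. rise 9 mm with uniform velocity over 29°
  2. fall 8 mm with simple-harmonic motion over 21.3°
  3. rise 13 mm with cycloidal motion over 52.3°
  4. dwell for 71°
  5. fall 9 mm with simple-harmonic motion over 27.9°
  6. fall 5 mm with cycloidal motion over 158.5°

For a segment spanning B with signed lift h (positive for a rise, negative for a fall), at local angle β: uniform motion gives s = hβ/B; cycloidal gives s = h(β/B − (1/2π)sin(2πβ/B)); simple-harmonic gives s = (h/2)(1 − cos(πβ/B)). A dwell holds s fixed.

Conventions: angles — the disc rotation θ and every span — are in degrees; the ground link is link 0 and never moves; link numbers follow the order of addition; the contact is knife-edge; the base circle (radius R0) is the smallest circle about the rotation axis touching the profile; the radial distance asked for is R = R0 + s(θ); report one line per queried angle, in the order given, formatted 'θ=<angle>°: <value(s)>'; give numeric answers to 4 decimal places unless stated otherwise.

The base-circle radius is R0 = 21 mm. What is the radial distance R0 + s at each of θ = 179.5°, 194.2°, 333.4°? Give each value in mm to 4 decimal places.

seg 1 [0°–29°] uniform, h=9: full span → s += 9 → s = 9.0000
seg 2 [29°–50.3°] simple-harmonic, h=-8: full span → s += -8 → s = 1.0000
seg 3 [50.3°–102.6°] cycloidal, h=13: full span → s += 13 → s = 14.0000
seg 4 [102.6°–173.6°] dwell: s stays 14.0000
seg 5 [173.6°–201.5°] simple-harmonic, h=-9: θ=179.5° here. β=5.9, B=27.9. -9/2·(1 − cos(π·0.2115)) = -0.9571 → s = 13.0429
seg 5 [173.6°–201.5°] simple-harmonic, h=-9: θ=194.2° here. β=20.6, B=27.9. -9/2·(1 − cos(π·0.7384)) = -7.5634 → s = 6.4366
seg 5 [173.6°–201.5°] simple-harmonic, h=-9: full span → s += -9 → s = 5.0000
seg 6 [201.5°–360°] cycloidal, h=-5: θ=333.4° here. β=131.9, B=158.5. -5·(0.8322 − sin(2π·0.8322)/(2π)) = -4.8529 → s = 0.1471
θ=179.5°: R = R0 + s = 21 + 13.0429 = 34.0429
θ=194.2°: R = R0 + s = 21 + 6.4366 = 27.4366
θ=333.4°: R = R0 + s = 21 + 0.1471 = 21.1471

θ=179.5°: 34.0429
θ=194.2°: 27.4366
θ=333.4°: 21.1471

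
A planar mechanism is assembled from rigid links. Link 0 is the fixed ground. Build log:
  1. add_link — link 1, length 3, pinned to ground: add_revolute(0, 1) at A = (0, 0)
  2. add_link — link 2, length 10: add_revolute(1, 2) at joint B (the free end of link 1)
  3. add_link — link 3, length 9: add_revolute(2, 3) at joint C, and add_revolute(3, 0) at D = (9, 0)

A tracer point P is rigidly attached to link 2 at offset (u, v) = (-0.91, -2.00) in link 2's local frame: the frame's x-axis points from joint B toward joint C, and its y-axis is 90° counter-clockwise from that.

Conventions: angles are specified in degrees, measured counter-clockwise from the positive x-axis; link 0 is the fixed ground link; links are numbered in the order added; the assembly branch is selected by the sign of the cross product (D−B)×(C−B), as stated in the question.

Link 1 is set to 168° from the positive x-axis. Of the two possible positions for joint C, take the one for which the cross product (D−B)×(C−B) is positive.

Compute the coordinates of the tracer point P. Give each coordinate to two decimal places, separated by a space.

A=(0,0), D=(9.00,0)
B = A + 3.00·(cos168°, sin168°) = (-2.9344, 0.6237)
|BD| = 11.9507
circle(B,10.00) ∩ circle(D,9.00): a=6.7703, h=7.3596
  candidates: C₊=(4.2107,7.6199) cross=87.952; C₋=(3.4425,-7.0791) cross=-87.952
  branch + wants cross > 0 → take C=(4.2107,7.6199) (cross=87.952)
ex = (C−B)/|BC| = (0.7145,0.6996); ey = (-0.6996,0.7145)
P = B + -0.91·ex + -2.00·ey = (-2.1854,-1.4420)

-2.19 -1.44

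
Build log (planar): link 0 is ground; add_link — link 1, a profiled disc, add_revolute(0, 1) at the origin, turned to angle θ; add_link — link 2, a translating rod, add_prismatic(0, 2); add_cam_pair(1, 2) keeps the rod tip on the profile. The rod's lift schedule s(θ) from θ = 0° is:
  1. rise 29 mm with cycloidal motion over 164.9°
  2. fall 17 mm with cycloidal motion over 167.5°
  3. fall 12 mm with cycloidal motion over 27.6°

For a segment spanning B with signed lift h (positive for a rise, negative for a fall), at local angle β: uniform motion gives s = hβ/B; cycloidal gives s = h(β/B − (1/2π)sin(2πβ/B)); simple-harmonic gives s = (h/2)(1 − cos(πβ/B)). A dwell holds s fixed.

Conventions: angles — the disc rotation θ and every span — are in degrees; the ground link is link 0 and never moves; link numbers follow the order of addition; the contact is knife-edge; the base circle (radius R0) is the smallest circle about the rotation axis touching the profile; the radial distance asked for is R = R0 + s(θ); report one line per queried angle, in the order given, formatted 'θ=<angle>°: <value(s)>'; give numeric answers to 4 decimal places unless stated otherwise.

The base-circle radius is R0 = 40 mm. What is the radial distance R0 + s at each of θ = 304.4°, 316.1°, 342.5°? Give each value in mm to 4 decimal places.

seg 1 [0°–164.9°] cycloidal, h=29: full span → s += 29 → s = 29.0000
seg 2 [164.9°–332.4°] cycloidal, h=-17: θ=304.4° here. β=139.5, B=167.5. -17·(0.8328 − sin(2π·0.8328)/(2π)) = -16.5056 → s = 12.4944
seg 2 [164.9°–332.4°] cycloidal, h=-17: θ=316.1° here. β=151.2, B=167.5. -17·(0.9027 − sin(2π·0.9027)/(2π)) = -16.8988 → s = 12.1012
seg 2 [164.9°–332.4°] cycloidal, h=-17: full span → s += -17 → s = 12.0000
seg 3 [332.4°–360°] cycloidal, h=-12: θ=342.5° here. β=10.1, B=27.6. -12·(0.3659 − sin(2π·0.3659)/(2π)) = -2.9662 → s = 9.0338
θ=304.4°: R = R0 + s = 40 + 12.4944 = 52.4944
θ=316.1°: R = R0 + s = 40 + 12.1012 = 52.1012
θ=342.5°: R = R0 + s = 40 + 9.0338 = 49.0338

θ=304.4°: 52.4944
θ=316.1°: 52.1012
θ=342.5°: 49.0338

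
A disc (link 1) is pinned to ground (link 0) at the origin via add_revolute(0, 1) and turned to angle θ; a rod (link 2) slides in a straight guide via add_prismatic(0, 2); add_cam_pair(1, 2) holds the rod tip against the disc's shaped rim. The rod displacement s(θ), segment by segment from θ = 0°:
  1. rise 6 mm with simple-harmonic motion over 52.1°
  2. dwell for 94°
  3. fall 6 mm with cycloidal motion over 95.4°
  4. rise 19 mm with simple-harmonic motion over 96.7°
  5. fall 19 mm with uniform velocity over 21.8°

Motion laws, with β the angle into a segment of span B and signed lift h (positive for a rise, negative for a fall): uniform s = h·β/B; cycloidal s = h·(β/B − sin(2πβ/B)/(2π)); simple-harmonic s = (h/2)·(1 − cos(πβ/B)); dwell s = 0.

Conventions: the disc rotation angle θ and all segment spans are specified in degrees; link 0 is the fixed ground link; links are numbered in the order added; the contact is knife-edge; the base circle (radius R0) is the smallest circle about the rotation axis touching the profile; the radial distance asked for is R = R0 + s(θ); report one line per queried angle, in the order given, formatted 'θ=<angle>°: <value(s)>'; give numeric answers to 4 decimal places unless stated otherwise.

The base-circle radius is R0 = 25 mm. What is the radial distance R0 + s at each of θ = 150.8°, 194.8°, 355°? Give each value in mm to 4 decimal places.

segment 1 (0° to 52.1°, simple-harmonic, h = 6) is passed completely: s = 0.0000 + (6) = 6.0000
segment 2 (52.1° to 146.1°, dwell): s unchanged at 6.0000
θ = 150.8° falls in segment 3 (146.1° to 241.5°, cycloidal, h = -6): β = 150.8 − 146.1 = 4.7°, B = 95.4°; Δs = -6·(0.0493 − sin(2π·0.0493)/(2π)) = -0.0047; s = 6.0000 − 0.0047 = 5.9953
θ = 194.8° falls in segment 3 (146.1° to 241.5°, cycloidal, h = -6): β = 194.8 − 146.1 = 48.7°, B = 95.4°; Δs = -6·(0.5105 − sin(2π·0.5105)/(2π)) = -3.1257; s = 6.0000 − 3.1257 = 2.8743
segment 3 (146.1° to 241.5°, cycloidal, h = -6) is passed completely: s = 6.0000 + (-6) = 0.0000
segment 4 (241.5° to 338.2°, simple-harmonic, h = 19) is passed completely: s = 0.0000 + (19) = 19.0000
θ = 355° falls in segment 5 (338.2° to 360°, uniform, h = -19): β = 355 − 338.2 = 16.8°, B = 21.8°; Δs = -19·16.8/21.8 = -14.6422; s = 19.0000 − 14.6422 = 4.3578
θ=150.8°: R = R0 + s = 25 + 5.9953 = 30.9953
θ=194.8°: R = R0 + s = 25 + 2.8743 = 27.8743
θ=355°: R = R0 + s = 25 + 4.3578 = 29.3578

θ=150.8°: 30.9953
θ=194.8°: 27.8743
θ=355°: 29.3578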